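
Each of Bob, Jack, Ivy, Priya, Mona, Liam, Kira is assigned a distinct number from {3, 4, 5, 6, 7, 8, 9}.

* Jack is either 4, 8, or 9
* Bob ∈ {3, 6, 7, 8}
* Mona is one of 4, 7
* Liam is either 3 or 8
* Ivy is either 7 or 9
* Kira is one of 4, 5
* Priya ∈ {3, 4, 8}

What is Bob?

6

The 7 variables draw from only 7 values {3, 4, 5, 6, 7, 8, 9}, so each is used; only Kira can be 5, hence Kira = 5.
Among the 6 still-open variables, 6 fits only Bob (and all 6 values in {3, 4, 6, 7, 8, 9} must be used), so Bob = 6.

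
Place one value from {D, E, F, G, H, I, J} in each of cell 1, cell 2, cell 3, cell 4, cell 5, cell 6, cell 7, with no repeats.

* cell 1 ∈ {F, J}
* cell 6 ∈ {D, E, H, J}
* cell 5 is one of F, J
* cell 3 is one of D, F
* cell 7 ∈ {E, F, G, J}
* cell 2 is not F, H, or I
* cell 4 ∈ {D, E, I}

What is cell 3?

D

Among the 7 variables, H fits only cell 6 (and all 7 values in {D, E, F, G, H, I, J} must be used), so cell 6 = H.
The 6 still-open variables together cover exactly {D, E, F, G, I, J} — 6 values for 6 variables — and I appears only in cell 4's list, so cell 4 = I.
The 2 variables cell 1 and cell 5 are confined to {F, J}, which locks those values in; drop them from cell 2, cell 3, cell 7.
So cell 3 = D.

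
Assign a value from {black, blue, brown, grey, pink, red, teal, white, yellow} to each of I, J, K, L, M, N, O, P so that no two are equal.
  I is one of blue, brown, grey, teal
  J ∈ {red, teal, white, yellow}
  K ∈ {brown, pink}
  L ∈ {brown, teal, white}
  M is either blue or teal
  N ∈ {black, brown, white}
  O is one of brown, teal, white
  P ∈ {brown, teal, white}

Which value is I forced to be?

The 3 variables L, O, P are confined to {brown, teal, white}, which locks those values in; drop them from I, J, K, M, N.
K has just one choice, so K = pink.
M must be blue (only option left). So I can't be blue.
So I = grey.

grey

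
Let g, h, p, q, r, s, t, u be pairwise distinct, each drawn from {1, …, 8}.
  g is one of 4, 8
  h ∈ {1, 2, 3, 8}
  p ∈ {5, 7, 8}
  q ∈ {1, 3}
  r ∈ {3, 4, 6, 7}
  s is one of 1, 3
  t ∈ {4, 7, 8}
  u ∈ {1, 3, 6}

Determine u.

6

The 8 variables together cover exactly {1, 2, 3, 4, 5, 6, 7, 8} — 8 values for 8 variables — and 2 appears only in h's list, so h = 2.
The 7 still-open variables together cover exactly {1, 3, 4, 5, 6, 7, 8} — 7 values for 7 variables — and 5 appears only in p's list, so p = 5.
The 2 variables q and s are confined to {1, 3}, which locks those values in; drop them from r, u.
So u = 6.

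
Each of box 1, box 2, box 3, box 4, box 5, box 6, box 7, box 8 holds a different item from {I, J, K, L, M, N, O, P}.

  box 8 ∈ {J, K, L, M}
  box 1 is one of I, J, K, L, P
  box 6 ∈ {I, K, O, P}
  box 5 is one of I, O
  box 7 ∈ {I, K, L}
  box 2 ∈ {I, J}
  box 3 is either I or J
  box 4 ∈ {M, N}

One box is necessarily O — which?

box 5

The 8 variables together cover exactly {I, J, K, L, M, N, O, P} — 8 values for 8 variables — and N appears only in box 4's list, so box 4 = N.
Among the 7 still-open variables, M fits only box 8 (and all 7 values in {I, J, K, L, M, O, P} must be used), so box 8 = M.
The 2 variables box 2 and box 3 are confined to {I, J}, which locks those values in; drop them from box 1, box 5, box 6, box 7.
So O goes to box 5.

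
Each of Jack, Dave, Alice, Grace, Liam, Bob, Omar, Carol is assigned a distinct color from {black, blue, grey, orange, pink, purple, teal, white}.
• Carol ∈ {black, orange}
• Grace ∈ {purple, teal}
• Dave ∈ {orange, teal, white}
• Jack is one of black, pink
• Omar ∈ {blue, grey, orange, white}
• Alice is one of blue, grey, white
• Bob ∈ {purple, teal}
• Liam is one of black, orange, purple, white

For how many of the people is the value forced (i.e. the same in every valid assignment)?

The 8 variables draw from only 8 values {black, blue, grey, orange, pink, purple, teal, white}, so each is used; only Jack can be pink, hence Jack = pink.
Grace and Bob share exactly the 2 values {purple, teal}; by pigeonhole those values go to them, so strike purple, teal from Dave, Liam.
Dave, Liam, Carol between them cover only {black, orange, white} — a naked triple. Remove those values from Alice, Omar.
Determined: Jack=pink. The other people each still have more than one consistent value. That makes 1.

1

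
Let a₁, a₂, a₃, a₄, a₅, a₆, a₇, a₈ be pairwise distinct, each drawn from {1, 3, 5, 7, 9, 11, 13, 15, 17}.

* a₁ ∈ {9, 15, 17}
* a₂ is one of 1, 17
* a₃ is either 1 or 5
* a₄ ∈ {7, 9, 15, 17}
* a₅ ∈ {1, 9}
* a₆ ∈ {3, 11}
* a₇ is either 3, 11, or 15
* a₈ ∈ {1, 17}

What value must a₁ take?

The 8 variables draw from only 8 values {1, 3, 5, 7, 9, 11, 15, 17}, so each is used; only a₃ can be 5, hence a₃ = 5.
The 7 still-open variables draw from only 7 values {1, 3, 7, 9, 11, 15, 17}, so each is used; only a₄ can be 7, hence a₄ = 7.
The 2 variables a₂ and a₈ are confined to {1, 17}, which locks those values in; drop them from a₁, a₅.
a₅'s domain is down to {9}, so a₅ = 9. So a₁ can't be 9.
So a₁ = 15.

15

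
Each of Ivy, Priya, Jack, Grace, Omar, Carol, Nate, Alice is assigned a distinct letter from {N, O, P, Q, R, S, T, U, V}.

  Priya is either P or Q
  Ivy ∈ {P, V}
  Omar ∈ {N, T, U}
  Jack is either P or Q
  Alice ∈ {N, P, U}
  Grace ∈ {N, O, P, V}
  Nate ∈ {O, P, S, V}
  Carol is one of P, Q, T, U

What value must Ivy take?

V

The 8 variables together cover exactly {N, O, P, Q, S, T, U, V} — 8 values for 8 variables — and S appears only in Nate's list, so Nate = S.
Among the 7 still-open variables, O fits only Grace (and all 7 values in {N, O, P, Q, T, U, V} must be used), so Grace = O.
Among the 6 still-open variables, V fits only Ivy (and all 6 values in {N, P, Q, T, U, V} must be used), so Ivy = V.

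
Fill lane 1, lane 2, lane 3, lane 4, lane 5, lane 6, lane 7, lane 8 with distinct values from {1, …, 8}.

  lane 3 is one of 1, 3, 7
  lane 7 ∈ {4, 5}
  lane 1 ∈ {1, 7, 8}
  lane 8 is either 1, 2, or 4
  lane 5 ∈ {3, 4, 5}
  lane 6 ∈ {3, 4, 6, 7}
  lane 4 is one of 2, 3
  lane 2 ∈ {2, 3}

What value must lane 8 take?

1

The 8 variables draw from only 8 values {1, 2, 3, 4, 5, 6, 7, 8}, so each is used; only lane 6 can be 6, hence lane 6 = 6.
The 7 still-open variables draw from only 7 values {1, 2, 3, 4, 5, 7, 8}, so each is used; only lane 1 can be 8, hence lane 1 = 8.
The 6 still-open variables together cover exactly {1, 2, 3, 4, 5, 7} — 6 values for 6 variables — and 7 appears only in lane 3's list, so lane 3 = 7.
The 5 still-open variables together cover exactly {1, 2, 3, 4, 5} — 5 values for 5 variables — and 1 appears only in lane 8's list, so lane 8 = 1.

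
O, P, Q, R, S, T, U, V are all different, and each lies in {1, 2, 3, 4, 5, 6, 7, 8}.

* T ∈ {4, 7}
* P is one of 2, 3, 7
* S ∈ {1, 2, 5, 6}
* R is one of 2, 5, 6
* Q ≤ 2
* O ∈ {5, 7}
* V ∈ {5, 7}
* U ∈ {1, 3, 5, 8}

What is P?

The 8 variables draw from only 8 values {1, 2, 3, 4, 5, 6, 7, 8}, so each is used; only T can be 4, hence T = 4.
The 7 still-open variables together cover exactly {1, 2, 3, 5, 6, 7, 8} — 7 values for 7 variables — and 8 appears only in U's list, so U = 8.
The 6 still-open variables together cover exactly {1, 2, 3, 5, 6, 7} — 6 values for 6 variables — and 3 appears only in P's list, so P = 3.

3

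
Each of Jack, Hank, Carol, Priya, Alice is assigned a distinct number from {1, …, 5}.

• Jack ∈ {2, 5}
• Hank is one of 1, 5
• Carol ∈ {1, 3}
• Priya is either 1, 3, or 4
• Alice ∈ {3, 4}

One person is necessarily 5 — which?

Hank

The 5 variables draw from only 5 values {1, 2, 3, 4, 5}, so each is used; only Jack can be 2, hence Jack = 2.
The 4 still-open variables draw from only 4 values {1, 3, 4, 5}, so each is used; only Hank can be 5, hence Hank = 5.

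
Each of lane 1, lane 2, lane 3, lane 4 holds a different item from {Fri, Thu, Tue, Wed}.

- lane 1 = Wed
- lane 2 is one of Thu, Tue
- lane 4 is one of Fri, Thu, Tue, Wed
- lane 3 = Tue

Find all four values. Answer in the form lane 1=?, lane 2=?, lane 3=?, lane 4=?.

lane 1's domain is down to {Wed}, so lane 1 = Wed. So lane 4 can't be Wed.
That leaves lane 3 = Tue. So lane 2, lane 4 can't be Tue.
lane 2 has just one choice, so lane 2 = Thu. So lane 4 can't be Thu.
lane 4 has just one choice, so lane 4 = Fri.

lane 1=Wed, lane 2=Thu, lane 3=Tue, lane 4=Fri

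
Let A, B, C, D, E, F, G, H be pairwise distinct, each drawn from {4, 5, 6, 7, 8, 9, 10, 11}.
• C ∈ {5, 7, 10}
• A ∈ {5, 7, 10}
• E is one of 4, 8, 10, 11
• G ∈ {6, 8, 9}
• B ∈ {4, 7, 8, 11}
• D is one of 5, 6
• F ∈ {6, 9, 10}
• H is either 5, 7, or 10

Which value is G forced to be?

A, C, H between them cover only {5, 7, 10} — a naked triple. Remove those values from B, D, E, F.
D's domain is down to {6}, so D = 6. Strike 6 from F, G.
F's domain is down to {9}, so F = 9. So G can't be 9.
So G = 8.

8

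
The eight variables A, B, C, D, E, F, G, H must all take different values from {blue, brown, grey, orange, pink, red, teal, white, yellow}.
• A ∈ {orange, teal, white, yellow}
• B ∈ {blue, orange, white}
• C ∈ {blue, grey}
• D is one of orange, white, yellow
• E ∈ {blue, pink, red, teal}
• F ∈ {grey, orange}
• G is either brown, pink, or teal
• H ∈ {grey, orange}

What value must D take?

F and H between them cover only {grey, orange} — a naked pair. Remove those values from A, B, C, D.
C must be blue (only option left). So B, E can't be blue.
That leaves B = white. Eliminate white elsewhere: A, D.
So D = yellow.

yellow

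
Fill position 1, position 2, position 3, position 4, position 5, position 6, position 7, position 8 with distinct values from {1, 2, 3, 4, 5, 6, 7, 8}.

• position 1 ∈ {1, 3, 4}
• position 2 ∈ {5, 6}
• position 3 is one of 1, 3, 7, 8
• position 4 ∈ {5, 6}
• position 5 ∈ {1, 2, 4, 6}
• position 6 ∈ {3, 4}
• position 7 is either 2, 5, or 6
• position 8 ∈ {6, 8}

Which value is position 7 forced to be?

The 8 variables draw from only 8 values {1, 2, 3, 4, 5, 6, 7, 8}, so each is used; only position 3 can be 7, hence position 3 = 7.
The 7 still-open variables together cover exactly {1, 2, 3, 4, 5, 6, 8} — 7 values for 7 variables — and 8 appears only in position 8's list, so position 8 = 8.
The 2 variables position 2 and position 4 are confined to {5, 6}, which locks those values in; drop them from position 5, position 7.
So position 7 = 2.

2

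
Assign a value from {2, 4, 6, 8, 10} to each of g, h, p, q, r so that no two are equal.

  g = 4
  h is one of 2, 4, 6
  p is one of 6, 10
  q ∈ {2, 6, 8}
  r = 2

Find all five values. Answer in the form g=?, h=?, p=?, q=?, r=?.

g=4, h=6, p=10, q=8, r=2

g has just one choice, so g = 4. Strike 4 from h.
r's domain is down to {2}, so r = 2. Strike 2 from h, q.
h must be 6 (only option left). So p, q can't be 6.
That leaves p = 10.
That leaves q = 8.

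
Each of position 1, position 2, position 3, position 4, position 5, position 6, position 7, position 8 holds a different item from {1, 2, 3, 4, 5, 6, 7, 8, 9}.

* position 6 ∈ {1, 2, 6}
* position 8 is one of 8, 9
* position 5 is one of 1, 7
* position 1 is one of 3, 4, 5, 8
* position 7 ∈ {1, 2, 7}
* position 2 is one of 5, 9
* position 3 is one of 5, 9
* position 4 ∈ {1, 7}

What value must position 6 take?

6

The 2 variables position 2 and position 3 are confined to {5, 9}, which locks those values in; drop them from position 1, position 8.
position 8 has just one choice, so position 8 = 8. Eliminate 8 elsewhere: position 1.
The 2 variables position 4 and position 5 are confined to {1, 7}, which locks those values in; drop them from position 6, position 7.
position 7 must be 2 (only option left). Eliminate 2 elsewhere: position 6.
So position 6 = 6.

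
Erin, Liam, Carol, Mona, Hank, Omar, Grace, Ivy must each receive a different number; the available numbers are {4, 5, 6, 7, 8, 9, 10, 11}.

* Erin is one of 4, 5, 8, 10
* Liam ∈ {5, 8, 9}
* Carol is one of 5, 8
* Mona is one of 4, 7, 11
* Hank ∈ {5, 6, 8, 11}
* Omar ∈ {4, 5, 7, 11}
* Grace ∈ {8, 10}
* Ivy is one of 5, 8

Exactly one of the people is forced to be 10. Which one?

The 8 variables together cover exactly {4, 5, 6, 7, 8, 9, 10, 11} — 8 values for 8 variables — and 6 appears only in Hank's list, so Hank = 6.
The 7 still-open variables draw from only 7 values {4, 5, 7, 8, 9, 10, 11}, so each is used; only Liam can be 9, hence Liam = 9.
The 2 variables Carol and Ivy are confined to {5, 8}, which locks those values in; drop them from Erin, Omar, Grace.
So 10 goes to Grace.

Grace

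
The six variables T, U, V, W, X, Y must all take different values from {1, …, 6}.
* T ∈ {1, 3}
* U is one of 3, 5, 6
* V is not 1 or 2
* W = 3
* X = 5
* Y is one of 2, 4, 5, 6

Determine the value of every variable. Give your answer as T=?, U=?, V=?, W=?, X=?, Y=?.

T=1, U=6, V=4, W=3, X=5, Y=2

W has just one choice, so W = 3. Remove 3 from T, U, V.
That leaves X = 5. Strike 5 from U, V, Y.
T must be 1 (only option left).
That leaves U = 6. Strike 6 from V, Y.
V has just one choice, so V = 4. Eliminate 4 elsewhere: Y.
Y must be 2 (only option left).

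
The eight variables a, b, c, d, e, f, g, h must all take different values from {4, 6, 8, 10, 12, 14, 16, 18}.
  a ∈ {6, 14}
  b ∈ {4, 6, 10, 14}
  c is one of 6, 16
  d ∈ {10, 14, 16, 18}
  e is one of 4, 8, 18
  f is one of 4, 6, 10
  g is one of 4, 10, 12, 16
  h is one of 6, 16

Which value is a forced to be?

14

Among the 8 variables, 8 fits only e (and all 8 values in {4, 6, 8, 10, 12, 14, 16, 18} must be used), so e = 8.
Among the 7 still-open variables, 12 fits only g (and all 7 values in {4, 6, 10, 12, 14, 16, 18} must be used), so g = 12.
The 6 still-open variables together cover exactly {4, 6, 10, 14, 16, 18} — 6 values for 6 variables — and 18 appears only in d's list, so d = 18.
c and h between them cover only {6, 16} — a naked pair. Remove those values from a, b, f.
So a = 14.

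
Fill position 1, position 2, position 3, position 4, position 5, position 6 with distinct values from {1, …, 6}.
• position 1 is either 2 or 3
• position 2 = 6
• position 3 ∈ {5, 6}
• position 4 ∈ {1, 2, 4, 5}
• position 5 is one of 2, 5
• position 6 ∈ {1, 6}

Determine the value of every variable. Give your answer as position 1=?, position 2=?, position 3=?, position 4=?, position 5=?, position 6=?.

position 1=3, position 2=6, position 3=5, position 4=4, position 5=2, position 6=1

position 2 must be 6 (only option left). Remove 6 from position 3, position 6.
position 3 must be 5 (only option left). So position 4, position 5 can't be 5.
position 5 has just one choice, so position 5 = 2. Strike 2 from position 1, position 4.
That leaves position 6 = 1. So position 4 can't be 1.
That leaves position 1 = 3.
That leaves position 4 = 4.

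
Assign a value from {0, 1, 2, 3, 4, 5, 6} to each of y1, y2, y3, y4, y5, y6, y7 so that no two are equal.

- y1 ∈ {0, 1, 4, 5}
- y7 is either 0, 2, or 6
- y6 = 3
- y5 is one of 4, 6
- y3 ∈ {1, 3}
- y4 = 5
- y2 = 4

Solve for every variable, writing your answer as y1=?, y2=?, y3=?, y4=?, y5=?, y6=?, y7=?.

y2 must be 4 (only option left). Remove 4 from y1, y5.
y4 must be 5 (only option left). Remove 5 from y1.
That leaves y5 = 6. Eliminate 6 elsewhere: y7.
That leaves y6 = 3. Remove 3 from y3.
y3's domain is down to {1}, so y3 = 1. Eliminate 1 elsewhere: y1.
y1 has just one choice, so y1 = 0. Strike 0 from y7.
y7's domain is down to {2}, so y7 = 2.

y1=0, y2=4, y3=1, y4=5, y5=6, y6=3, y7=2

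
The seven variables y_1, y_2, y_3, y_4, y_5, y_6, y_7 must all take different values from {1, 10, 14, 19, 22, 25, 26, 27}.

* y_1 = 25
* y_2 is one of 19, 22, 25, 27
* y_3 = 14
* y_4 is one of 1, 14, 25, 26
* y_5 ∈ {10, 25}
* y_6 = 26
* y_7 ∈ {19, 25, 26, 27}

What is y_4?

1

y_1 must be 25 (only option left). So y_2, y_4, y_5, y_7 can't be 25.
y_3's domain is down to {14}, so y_3 = 14. Remove 14 from y_4.
y_5 must be 10 (only option left).
That leaves y_6 = 26. So y_4, y_7 can't be 26.
So y_4 = 1.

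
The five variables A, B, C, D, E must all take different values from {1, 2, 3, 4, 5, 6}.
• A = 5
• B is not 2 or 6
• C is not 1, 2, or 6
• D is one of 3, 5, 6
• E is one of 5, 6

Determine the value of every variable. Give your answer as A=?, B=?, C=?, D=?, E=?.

A must be 5 (only option left). Strike 5 from B, C, D, E.
That leaves E = 6. Eliminate 6 elsewhere: D.
D has just one choice, so D = 3. Eliminate 3 elsewhere: B, C.
That leaves C = 4. Remove 4 from B.
B has just one choice, so B = 1.

A=5, B=1, C=4, D=3, E=6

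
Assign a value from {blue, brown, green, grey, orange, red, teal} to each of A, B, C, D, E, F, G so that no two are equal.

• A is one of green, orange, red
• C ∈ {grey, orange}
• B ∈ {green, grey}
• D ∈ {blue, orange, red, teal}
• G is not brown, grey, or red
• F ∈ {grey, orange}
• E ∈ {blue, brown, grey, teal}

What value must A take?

red

Among the 7 variables, brown fits only E (and all 7 values in {blue, brown, green, grey, orange, red, teal} must be used), so E = brown.
The 2 variables C and F are confined to {grey, orange}, which locks those values in; drop them from A, B, D, G.
That leaves B = green. So A, G can't be green.
So A = red.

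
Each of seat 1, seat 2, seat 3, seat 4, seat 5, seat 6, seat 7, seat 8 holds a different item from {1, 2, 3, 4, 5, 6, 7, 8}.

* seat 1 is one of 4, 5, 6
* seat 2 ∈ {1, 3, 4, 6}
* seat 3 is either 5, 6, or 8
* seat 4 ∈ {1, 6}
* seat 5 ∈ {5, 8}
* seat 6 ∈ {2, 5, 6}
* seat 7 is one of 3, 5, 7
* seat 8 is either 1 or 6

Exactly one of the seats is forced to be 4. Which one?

seat 1

The 8 variables draw from only 8 values {1, 2, 3, 4, 5, 6, 7, 8}, so each is used; only seat 6 can be 2, hence seat 6 = 2.
The 7 still-open variables draw from only 7 values {1, 3, 4, 5, 6, 7, 8}, so each is used; only seat 7 can be 7, hence seat 7 = 7.
Among the 6 still-open variables, 3 fits only seat 2 (and all 6 values in {1, 3, 4, 5, 6, 8} must be used), so seat 2 = 3.
Among the 5 still-open variables, 4 fits only seat 1 (and all 5 values in {1, 4, 5, 6, 8} must be used), so seat 1 = 4.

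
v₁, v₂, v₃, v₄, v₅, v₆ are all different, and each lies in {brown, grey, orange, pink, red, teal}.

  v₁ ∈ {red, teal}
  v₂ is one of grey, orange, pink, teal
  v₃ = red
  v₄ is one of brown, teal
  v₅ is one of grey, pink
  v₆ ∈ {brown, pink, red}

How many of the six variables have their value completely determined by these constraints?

6

v₃'s domain is down to {red}, so v₃ = red. So v₁, v₆ can't be red.
v₁ has just one choice, so v₁ = teal. So v₂, v₄ can't be teal.
v₄ must be brown (only option left). Remove brown from v₆.
v₆ has just one choice, so v₆ = pink. Strike pink from v₂, v₅.
v₅ has just one choice, so v₅ = grey. Strike grey from v₂.
v₂ has just one choice, so v₂ = orange.
Every variable is fixed: v₁=teal, v₂=orange, v₃=red, v₄=brown, v₅=grey, v₆=pink. That makes 6.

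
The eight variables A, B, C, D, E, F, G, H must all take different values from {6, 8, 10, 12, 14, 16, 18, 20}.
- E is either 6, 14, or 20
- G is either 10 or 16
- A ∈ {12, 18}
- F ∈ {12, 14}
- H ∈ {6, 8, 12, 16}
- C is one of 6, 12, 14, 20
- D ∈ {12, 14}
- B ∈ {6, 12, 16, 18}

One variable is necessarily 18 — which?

The 8 variables draw from only 8 values {6, 8, 10, 12, 14, 16, 18, 20}, so each is used; only H can be 8, hence H = 8.
Among the 7 still-open variables, 10 fits only G (and all 7 values in {6, 10, 12, 14, 16, 18, 20} must be used), so G = 10.
The 6 still-open variables draw from only 6 values {6, 12, 14, 16, 18, 20}, so each is used; only B can be 16, hence B = 16.
Among the 5 still-open variables, 18 fits only A (and all 5 values in {6, 12, 14, 18, 20} must be used), so A = 18.

A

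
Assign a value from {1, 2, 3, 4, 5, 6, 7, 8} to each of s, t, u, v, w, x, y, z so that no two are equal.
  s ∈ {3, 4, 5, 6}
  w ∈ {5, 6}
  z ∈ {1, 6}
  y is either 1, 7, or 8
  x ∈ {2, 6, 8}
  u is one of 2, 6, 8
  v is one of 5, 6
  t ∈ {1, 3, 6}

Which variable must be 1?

The 8 variables together cover exactly {1, 2, 3, 4, 5, 6, 7, 8} — 8 values for 8 variables — and 4 appears only in s's list, so s = 4.
Among the 7 still-open variables, 3 fits only t (and all 7 values in {1, 2, 3, 5, 6, 7, 8} must be used), so t = 3.
Among the 6 still-open variables, 7 fits only y (and all 6 values in {1, 2, 5, 6, 7, 8} must be used), so y = 7.
The 5 still-open variables draw from only 5 values {1, 2, 5, 6, 8}, so each is used; only z can be 1, hence z = 1.

z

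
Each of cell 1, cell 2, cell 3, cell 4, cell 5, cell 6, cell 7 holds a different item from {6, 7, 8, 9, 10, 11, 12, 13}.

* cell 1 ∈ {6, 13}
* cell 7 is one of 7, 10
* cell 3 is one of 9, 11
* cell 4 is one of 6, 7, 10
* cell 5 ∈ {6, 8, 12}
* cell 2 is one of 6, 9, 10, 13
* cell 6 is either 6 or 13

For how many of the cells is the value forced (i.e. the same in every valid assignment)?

2

The 2 variables cell 1 and cell 6 are confined to {6, 13}, which locks those values in; drop them from cell 2, cell 4, cell 5.
cell 4 and cell 7 between them cover only {7, 10} — a naked pair. Remove those values from cell 2.
cell 2's domain is down to {9}, so cell 2 = 9. Strike 9 from cell 3.
cell 3 has just one choice, so cell 3 = 11.
Determined: cell 2=9, cell 3=11. The other cells each still have more than one consistent value. That makes 2.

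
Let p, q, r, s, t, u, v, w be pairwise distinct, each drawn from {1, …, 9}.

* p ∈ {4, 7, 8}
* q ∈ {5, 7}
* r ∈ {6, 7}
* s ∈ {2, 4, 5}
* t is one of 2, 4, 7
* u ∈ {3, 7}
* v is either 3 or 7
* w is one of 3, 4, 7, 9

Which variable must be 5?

The 8 variables together cover exactly {2, 3, 4, 5, 6, 7, 8, 9} — 8 values for 8 variables — and 6 appears only in r's list, so r = 6.
The 7 still-open variables draw from only 7 values {2, 3, 4, 5, 7, 8, 9}, so each is used; only p can be 8, hence p = 8.
Among the 6 still-open variables, 9 fits only w (and all 6 values in {2, 3, 4, 5, 7, 9} must be used), so w = 9.
u and v between them cover only {3, 7} — a naked pair. Remove those values from q, t.
So 5 goes to q.

q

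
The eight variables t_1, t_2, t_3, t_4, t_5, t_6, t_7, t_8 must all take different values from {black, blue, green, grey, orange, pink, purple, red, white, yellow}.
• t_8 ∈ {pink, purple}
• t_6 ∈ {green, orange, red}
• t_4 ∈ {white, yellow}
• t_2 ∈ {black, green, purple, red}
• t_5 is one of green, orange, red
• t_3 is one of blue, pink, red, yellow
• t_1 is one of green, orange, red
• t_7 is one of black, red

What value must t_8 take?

t_1, t_5, t_6 between them cover only {green, orange, red} — a naked triple. Remove those values from t_2, t_3, t_7.
t_7 has just one choice, so t_7 = black. Eliminate black elsewhere: t_2.
t_2 must be purple (only option left). So t_8 can't be purple.
So t_8 = pink.

pink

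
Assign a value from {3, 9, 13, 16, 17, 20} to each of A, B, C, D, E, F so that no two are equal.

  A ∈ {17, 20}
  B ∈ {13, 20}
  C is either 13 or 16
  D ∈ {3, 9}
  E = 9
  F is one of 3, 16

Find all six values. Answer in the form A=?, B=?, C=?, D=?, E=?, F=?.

A=17, B=20, C=13, D=3, E=9, F=16

E must be 9 (only option left). So D can't be 9.
That leaves D = 3. Strike 3 from F.
F has just one choice, so F = 16. Remove 16 from C.
C must be 13 (only option left). So B can't be 13.
That leaves B = 20. So A can't be 20.
That leaves A = 17.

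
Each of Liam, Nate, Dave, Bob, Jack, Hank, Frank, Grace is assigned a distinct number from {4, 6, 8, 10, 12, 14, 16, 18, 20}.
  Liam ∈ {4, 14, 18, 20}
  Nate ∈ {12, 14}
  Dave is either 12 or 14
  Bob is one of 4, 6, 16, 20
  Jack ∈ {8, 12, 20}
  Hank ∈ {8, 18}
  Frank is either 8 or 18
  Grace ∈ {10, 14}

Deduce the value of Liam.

4

Nate and Dave between them cover only {12, 14} — a naked pair. Remove those values from Liam, Jack, Grace.
Grace has just one choice, so Grace = 10.
Hank and Frank share exactly the 2 values {8, 18}; by pigeonhole those values go to them, so strike 8, 18 from Liam, Jack.
Jack has just one choice, so Jack = 20. Remove 20 from Liam, Bob.
So Liam = 4.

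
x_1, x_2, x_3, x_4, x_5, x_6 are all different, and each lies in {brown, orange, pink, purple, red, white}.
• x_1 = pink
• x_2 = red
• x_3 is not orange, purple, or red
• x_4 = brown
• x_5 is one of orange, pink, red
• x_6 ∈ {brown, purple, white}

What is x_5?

x_1 must be pink (only option left). So x_3, x_5 can't be pink.
That leaves x_2 = red. Eliminate red elsewhere: x_5.
So x_5 = orange.

orange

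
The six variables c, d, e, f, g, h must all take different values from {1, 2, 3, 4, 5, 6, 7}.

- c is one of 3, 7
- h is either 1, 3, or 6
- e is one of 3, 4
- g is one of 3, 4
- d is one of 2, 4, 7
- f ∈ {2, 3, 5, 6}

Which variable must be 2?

d

The 2 variables e and g are confined to {3, 4}, which locks those values in; drop them from c, d, f, h.
That leaves c = 7. Strike 7 from d.
So 2 goes to d.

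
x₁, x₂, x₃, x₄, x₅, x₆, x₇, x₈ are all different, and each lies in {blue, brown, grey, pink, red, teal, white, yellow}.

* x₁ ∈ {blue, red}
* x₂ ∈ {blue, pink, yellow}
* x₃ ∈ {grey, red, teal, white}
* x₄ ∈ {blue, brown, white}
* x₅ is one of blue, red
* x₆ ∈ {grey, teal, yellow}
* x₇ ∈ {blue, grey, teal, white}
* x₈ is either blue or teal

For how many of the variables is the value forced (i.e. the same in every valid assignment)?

4

The 8 variables together cover exactly {blue, brown, grey, pink, red, teal, white, yellow} — 8 values for 8 variables — and brown appears only in x₄'s list, so x₄ = brown.
Among the 7 still-open variables, pink fits only x₂ (and all 7 values in {blue, grey, pink, red, teal, white, yellow} must be used), so x₂ = pink.
The 6 still-open variables together cover exactly {blue, grey, red, teal, white, yellow} — 6 values for 6 variables — and yellow appears only in x₆'s list, so x₆ = yellow.
The 2 variables x₁ and x₅ are confined to {blue, red}, which locks those values in; drop them from x₃, x₇, x₈.
x₈'s domain is down to {teal}, so x₈ = teal. Strike teal from x₃, x₇.
Determined: x₂=pink, x₄=brown, x₆=yellow, x₈=teal. The other variables each still have more than one consistent value. That makes 4.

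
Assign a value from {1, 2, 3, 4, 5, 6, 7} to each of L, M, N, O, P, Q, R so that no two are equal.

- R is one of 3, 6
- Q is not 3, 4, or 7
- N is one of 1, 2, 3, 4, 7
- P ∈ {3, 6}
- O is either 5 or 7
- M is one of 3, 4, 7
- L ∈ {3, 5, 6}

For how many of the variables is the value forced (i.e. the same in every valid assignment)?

3

P and R share exactly the 2 values {3, 6}; by pigeonhole those values go to them, so strike 3, 6 from L, M, N, Q.
L has just one choice, so L = 5. Strike 5 from O, Q.
O must be 7 (only option left). So M, N can't be 7.
M has just one choice, so M = 4. Strike 4 from N.
Determined: L=5, M=4, O=7. The other variables each still have more than one consistent value. That makes 3.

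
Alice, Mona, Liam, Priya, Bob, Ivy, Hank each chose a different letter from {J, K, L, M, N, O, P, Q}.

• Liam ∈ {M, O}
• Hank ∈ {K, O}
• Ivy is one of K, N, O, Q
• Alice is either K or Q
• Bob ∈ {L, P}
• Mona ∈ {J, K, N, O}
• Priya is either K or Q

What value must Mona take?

The 2 variables Alice and Priya are confined to {K, Q}, which locks those values in; drop them from Mona, Ivy, Hank.
Hank must be O (only option left). So Mona, Liam, Ivy can't be O.
Liam's domain is down to {M}, so Liam = M.
That leaves Ivy = N. So Mona can't be N.
So Mona = J.

J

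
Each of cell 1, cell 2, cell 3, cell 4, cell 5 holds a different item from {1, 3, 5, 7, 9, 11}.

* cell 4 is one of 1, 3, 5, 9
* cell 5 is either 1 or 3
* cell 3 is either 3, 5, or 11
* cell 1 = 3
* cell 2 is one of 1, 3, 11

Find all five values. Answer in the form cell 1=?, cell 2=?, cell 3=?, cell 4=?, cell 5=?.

cell 1=3, cell 2=11, cell 3=5, cell 4=9, cell 5=1

cell 1 must be 3 (only option left). Remove 3 from cell 2, cell 3, cell 4, cell 5.
That leaves cell 5 = 1. So cell 2, cell 4 can't be 1.
cell 2's domain is down to {11}, so cell 2 = 11. Remove 11 from cell 3.
That leaves cell 3 = 5. Eliminate 5 elsewhere: cell 4.
cell 4 must be 9 (only option left).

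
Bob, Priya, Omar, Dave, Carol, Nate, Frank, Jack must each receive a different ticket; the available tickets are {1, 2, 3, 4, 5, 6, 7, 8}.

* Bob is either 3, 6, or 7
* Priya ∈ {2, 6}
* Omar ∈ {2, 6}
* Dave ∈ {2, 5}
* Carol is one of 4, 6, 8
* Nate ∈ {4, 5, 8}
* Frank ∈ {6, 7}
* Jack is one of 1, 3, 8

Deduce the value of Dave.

5

The 8 variables draw from only 8 values {1, 2, 3, 4, 5, 6, 7, 8}, so each is used; only Jack can be 1, hence Jack = 1.
The 7 still-open variables draw from only 7 values {2, 3, 4, 5, 6, 7, 8}, so each is used; only Bob can be 3, hence Bob = 3.
Among the 6 still-open variables, 7 fits only Frank (and all 6 values in {2, 4, 5, 6, 7, 8} must be used), so Frank = 7.
The 2 variables Priya and Omar are confined to {2, 6}, which locks those values in; drop them from Dave, Carol.
So Dave = 5.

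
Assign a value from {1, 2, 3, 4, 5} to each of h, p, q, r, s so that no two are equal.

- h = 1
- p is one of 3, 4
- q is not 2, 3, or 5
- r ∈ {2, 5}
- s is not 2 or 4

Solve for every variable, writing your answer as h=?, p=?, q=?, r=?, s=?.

h must be 1 (only option left). So q, s can't be 1.
q has just one choice, so q = 4. Eliminate 4 elsewhere: p.
p must be 3 (only option left). Strike 3 from s.
That leaves s = 5. Eliminate 5 elsewhere: r.
r's domain is down to {2}, so r = 2.

h=1, p=3, q=4, r=2, s=5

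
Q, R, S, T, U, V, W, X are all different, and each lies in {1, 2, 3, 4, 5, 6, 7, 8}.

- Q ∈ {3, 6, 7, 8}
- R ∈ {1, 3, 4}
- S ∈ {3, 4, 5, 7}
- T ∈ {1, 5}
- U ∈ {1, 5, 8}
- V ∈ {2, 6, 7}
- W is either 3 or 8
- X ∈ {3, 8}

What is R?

The 8 variables together cover exactly {1, 2, 3, 4, 5, 6, 7, 8} — 8 values for 8 variables — and 2 appears only in V's list, so V = 2.
Among the 7 still-open variables, 6 fits only Q (and all 7 values in {1, 3, 4, 5, 6, 7, 8} must be used), so Q = 6.
The 6 still-open variables together cover exactly {1, 3, 4, 5, 7, 8} — 6 values for 6 variables — and 7 appears only in S's list, so S = 7.
Among the 5 still-open variables, 4 fits only R (and all 5 values in {1, 3, 4, 5, 8} must be used), so R = 4.

4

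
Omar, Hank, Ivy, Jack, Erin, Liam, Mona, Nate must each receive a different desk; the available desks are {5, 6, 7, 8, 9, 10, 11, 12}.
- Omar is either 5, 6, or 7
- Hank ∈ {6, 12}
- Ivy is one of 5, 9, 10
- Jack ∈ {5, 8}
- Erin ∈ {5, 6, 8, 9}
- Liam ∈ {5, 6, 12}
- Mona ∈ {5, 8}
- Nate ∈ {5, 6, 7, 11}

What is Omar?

7

Among the 8 variables, 10 fits only Ivy (and all 8 values in {5, 6, 7, 8, 9, 10, 11, 12} must be used), so Ivy = 10.
The 7 still-open variables together cover exactly {5, 6, 7, 8, 9, 11, 12} — 7 values for 7 variables — and 9 appears only in Erin's list, so Erin = 9.
The 6 still-open variables together cover exactly {5, 6, 7, 8, 11, 12} — 6 values for 6 variables — and 11 appears only in Nate's list, so Nate = 11.
Among the 5 still-open variables, 7 fits only Omar (and all 5 values in {5, 6, 7, 8, 12} must be used), so Omar = 7.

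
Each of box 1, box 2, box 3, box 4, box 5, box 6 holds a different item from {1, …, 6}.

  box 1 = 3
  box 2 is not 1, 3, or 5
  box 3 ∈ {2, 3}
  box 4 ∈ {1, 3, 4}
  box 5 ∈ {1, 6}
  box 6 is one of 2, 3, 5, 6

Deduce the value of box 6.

5

box 1 must be 3 (only option left). Strike 3 from box 3, box 4, box 6.
box 3's domain is down to {2}, so box 3 = 2. Eliminate 2 elsewhere: box 2, box 6.
The 4 still-open variables together cover exactly {1, 4, 5, 6} — 4 values for 4 variables — and 5 appears only in box 6's list, so box 6 = 5.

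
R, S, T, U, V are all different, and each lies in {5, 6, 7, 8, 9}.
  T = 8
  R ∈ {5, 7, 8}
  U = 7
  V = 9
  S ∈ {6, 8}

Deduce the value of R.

5

T must be 8 (only option left). Eliminate 8 elsewhere: R, S.
U's domain is down to {7}, so U = 7. So R can't be 7.
So R = 5.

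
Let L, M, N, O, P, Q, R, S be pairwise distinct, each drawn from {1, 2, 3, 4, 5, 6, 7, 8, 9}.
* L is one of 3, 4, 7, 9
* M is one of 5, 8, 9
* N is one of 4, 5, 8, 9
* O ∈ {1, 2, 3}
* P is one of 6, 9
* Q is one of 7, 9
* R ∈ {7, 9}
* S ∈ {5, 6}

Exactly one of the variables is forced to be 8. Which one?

M

Q and R share exactly the 2 values {7, 9}; by pigeonhole those values go to them, so strike 7, 9 from L, M, N, P.
P must be 6 (only option left). So S can't be 6.
S's domain is down to {5}, so S = 5. So M, N can't be 5.
So 8 goes to M.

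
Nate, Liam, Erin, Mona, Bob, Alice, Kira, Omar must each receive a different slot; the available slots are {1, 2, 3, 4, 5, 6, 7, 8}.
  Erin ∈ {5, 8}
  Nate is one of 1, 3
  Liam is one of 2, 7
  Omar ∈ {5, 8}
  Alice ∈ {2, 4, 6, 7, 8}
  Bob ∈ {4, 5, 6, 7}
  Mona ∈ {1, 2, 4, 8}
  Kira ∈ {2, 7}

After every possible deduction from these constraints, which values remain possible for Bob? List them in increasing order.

The 8 variables draw from only 8 values {1, 2, 3, 4, 5, 6, 7, 8}, so each is used; only Nate can be 3, hence Nate = 3.
The 7 still-open variables draw from only 7 values {1, 2, 4, 5, 6, 7, 8}, so each is used; only Mona can be 1, hence Mona = 1.
The 2 variables Liam and Kira are confined to {2, 7}, which locks those values in; drop them from Bob, Alice.
Erin and Omar between them cover only {5, 8} — a naked pair. Remove those values from Bob, Alice.
No further eliminations apply; Bob can still be any of 4, 6.

4, 6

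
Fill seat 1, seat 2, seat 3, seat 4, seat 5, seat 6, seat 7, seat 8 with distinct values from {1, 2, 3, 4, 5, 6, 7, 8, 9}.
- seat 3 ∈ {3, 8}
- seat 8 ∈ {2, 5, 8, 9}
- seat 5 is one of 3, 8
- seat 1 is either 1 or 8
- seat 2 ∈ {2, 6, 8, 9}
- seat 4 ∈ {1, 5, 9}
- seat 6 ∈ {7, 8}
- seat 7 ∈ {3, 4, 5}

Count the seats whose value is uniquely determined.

seat 3 and seat 5 between them cover only {3, 8} — a naked pair. Remove those values from seat 1, seat 2, seat 6, seat 7, seat 8.
seat 1 has just one choice, so seat 1 = 1. So seat 4 can't be 1.
seat 6's domain is down to {7}, so seat 6 = 7.
Determined: seat 1=1, seat 6=7. The other seats each still have more than one consistent value. That makes 2.

2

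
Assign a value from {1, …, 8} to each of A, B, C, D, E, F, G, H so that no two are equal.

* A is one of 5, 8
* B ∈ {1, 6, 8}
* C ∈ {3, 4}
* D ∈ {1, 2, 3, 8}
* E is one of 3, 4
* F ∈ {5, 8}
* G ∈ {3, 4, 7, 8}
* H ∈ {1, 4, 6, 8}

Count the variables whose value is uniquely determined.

The 8 variables draw from only 8 values {1, 2, 3, 4, 5, 6, 7, 8}, so each is used; only D can be 2, hence D = 2.
Among the 7 still-open variables, 7 fits only G (and all 7 values in {1, 3, 4, 5, 6, 7, 8} must be used), so G = 7.
A and F share exactly the 2 values {5, 8}; by pigeonhole those values go to them, so strike 5, 8 from B, H.
C and E between them cover only {3, 4} — a naked pair. Remove those values from H.
Determined: D=2, G=7. The other variables each still have more than one consistent value. That makes 2.

2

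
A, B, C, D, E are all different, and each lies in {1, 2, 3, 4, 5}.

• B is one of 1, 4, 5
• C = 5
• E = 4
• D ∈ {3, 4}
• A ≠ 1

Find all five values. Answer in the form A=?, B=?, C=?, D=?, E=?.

A=2, B=1, C=5, D=3, E=4

C must be 5 (only option left). Eliminate 5 elsewhere: A, B.
That leaves E = 4. Remove 4 from A, B, D.
B's domain is down to {1}, so B = 1.
That leaves D = 3. Strike 3 from A.
That leaves A = 2.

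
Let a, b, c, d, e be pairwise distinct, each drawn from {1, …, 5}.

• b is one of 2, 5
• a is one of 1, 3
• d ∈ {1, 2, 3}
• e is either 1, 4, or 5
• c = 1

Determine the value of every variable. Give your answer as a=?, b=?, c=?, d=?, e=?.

a=3, b=5, c=1, d=2, e=4

c's domain is down to {1}, so c = 1. Remove 1 from a, d, e.
a has just one choice, so a = 3. Remove 3 from d.
d must be 2 (only option left). So b can't be 2.
b's domain is down to {5}, so b = 5. So e can't be 5.
That leaves e = 4.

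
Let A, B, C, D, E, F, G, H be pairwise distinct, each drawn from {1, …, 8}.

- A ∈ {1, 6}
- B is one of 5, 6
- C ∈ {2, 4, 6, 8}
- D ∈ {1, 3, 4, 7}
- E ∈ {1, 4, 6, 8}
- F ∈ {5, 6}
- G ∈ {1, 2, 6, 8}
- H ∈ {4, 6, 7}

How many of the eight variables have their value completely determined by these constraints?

The 8 variables draw from only 8 values {1, 2, 3, 4, 5, 6, 7, 8}, so each is used; only D can be 3, hence D = 3.
Among the 7 still-open variables, 7 fits only H (and all 7 values in {1, 2, 4, 5, 6, 7, 8} must be used), so H = 7.
B and F between them cover only {5, 6} — a naked pair. Remove those values from A, C, E, G.
A's domain is down to {1}, so A = 1. Eliminate 1 elsewhere: E, G.
Determined: A=1, D=3, H=7. The other variables each still have more than one consistent value. That makes 3.

3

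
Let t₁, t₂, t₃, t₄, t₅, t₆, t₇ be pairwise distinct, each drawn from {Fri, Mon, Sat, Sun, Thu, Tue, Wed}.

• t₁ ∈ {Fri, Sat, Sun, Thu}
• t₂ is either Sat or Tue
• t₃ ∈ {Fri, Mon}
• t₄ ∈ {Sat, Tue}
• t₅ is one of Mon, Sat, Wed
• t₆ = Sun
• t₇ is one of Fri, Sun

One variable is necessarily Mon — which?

t₃

t₆ must be Sun (only option left). So t₁, t₇ can't be Sun.
t₇'s domain is down to {Fri}, so t₇ = Fri. Strike Fri from t₁, t₃.
So Mon goes to t₃.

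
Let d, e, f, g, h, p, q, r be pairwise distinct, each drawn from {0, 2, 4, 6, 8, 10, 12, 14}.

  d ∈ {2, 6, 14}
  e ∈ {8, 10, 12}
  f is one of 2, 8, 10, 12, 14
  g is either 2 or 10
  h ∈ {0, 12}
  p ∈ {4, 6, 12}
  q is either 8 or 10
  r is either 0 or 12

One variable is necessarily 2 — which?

g

Among the 8 variables, 4 fits only p (and all 8 values in {0, 2, 4, 6, 8, 10, 12, 14} must be used), so p = 4.
Among the 7 still-open variables, 6 fits only d (and all 7 values in {0, 2, 6, 8, 10, 12, 14} must be used), so d = 6.
The 6 still-open variables together cover exactly {0, 2, 8, 10, 12, 14} — 6 values for 6 variables — and 14 appears only in f's list, so f = 14.
The 5 still-open variables draw from only 5 values {0, 2, 8, 10, 12}, so each is used; only g can be 2, hence g = 2.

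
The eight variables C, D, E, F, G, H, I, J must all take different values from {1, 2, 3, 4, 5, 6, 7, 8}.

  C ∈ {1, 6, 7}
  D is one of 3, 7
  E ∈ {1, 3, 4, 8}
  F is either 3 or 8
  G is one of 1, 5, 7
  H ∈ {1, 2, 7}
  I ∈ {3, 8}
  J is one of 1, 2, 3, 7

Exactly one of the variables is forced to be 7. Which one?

The 8 variables together cover exactly {1, 2, 3, 4, 5, 6, 7, 8} — 8 values for 8 variables — and 4 appears only in E's list, so E = 4.
The 7 still-open variables draw from only 7 values {1, 2, 3, 5, 6, 7, 8}, so each is used; only G can be 5, hence G = 5.
Among the 6 still-open variables, 6 fits only C (and all 6 values in {1, 2, 3, 6, 7, 8} must be used), so C = 6.
The 2 variables F and I are confined to {3, 8}, which locks those values in; drop them from D, J.
So 7 goes to D.

D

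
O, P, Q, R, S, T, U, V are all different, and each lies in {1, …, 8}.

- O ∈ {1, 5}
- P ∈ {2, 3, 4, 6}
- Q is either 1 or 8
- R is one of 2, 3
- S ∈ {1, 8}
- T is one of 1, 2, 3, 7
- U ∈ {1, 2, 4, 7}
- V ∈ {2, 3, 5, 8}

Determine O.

The 8 variables together cover exactly {1, 2, 3, 4, 5, 6, 7, 8} — 8 values for 8 variables — and 6 appears only in P's list, so P = 6.
The 7 still-open variables together cover exactly {1, 2, 3, 4, 5, 7, 8} — 7 values for 7 variables — and 4 appears only in U's list, so U = 4.
The 6 still-open variables draw from only 6 values {1, 2, 3, 5, 7, 8}, so each is used; only T can be 7, hence T = 7.
Q and S share exactly the 2 values {1, 8}; by pigeonhole those values go to them, so strike 1, 8 from O, V.
So O = 5.

5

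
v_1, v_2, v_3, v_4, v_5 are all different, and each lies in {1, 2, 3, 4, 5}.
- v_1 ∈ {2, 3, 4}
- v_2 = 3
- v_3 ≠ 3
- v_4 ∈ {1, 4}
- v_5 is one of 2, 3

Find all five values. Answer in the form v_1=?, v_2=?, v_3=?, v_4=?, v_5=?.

v_1=4, v_2=3, v_3=5, v_4=1, v_5=2

v_2 must be 3 (only option left). Strike 3 from v_1, v_5.
v_5 has just one choice, so v_5 = 2. Remove 2 from v_1, v_3.
v_1's domain is down to {4}, so v_1 = 4. Strike 4 from v_3, v_4.
That leaves v_4 = 1. Remove 1 from v_3.
v_3's domain is down to {5}, so v_3 = 5.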